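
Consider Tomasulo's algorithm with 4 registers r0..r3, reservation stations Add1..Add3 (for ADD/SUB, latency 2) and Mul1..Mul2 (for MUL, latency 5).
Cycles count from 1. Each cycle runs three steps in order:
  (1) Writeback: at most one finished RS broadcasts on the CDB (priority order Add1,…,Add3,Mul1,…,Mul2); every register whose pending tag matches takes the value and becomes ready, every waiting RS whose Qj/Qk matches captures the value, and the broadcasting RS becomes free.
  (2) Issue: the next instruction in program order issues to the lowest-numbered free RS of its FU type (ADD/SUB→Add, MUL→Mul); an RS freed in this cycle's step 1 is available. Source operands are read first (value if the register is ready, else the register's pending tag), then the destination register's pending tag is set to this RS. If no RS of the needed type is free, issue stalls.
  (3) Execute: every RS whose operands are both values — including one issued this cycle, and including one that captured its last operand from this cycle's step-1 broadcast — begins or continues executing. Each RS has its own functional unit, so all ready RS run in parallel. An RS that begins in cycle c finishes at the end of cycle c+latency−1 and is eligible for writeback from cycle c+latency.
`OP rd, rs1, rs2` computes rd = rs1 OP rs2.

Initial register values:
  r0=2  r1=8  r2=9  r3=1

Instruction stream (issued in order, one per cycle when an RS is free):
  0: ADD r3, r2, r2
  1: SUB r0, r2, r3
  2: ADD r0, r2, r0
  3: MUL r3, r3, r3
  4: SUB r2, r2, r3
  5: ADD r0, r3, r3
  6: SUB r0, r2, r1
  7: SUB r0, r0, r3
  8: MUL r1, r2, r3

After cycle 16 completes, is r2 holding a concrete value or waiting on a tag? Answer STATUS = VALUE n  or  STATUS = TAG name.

STATUS = VALUE -315

  c1: issue ADD r3<-Add1  regs: r0:2,r1:8,r2:9,r3:Add1
  c2: issue SUB r0<-Add2  regs: r0:Add2,r1:8,r2:9,r3:Add1
  c3: CDB Add1=18; issue ADD r0<-Add1  regs: r0:Add1,r1:8,r2:9,r3:18
  c4: issue MUL r3<-Mul1  regs: r0:Add1,r1:8,r2:9,r3:Mul1
  c5: CDB Add2=-9; issue SUB r2<-Add2  regs: r0:Add1,r1:8,r2:Add2,r3:Mul1
  c6: issue ADD r0<-Add3  regs: r0:Add3,r1:8,r2:Add2,r3:Mul1
  c7: CDB Add1=0; issue SUB r0<-Add1  regs: r0:Add1,r1:8,r2:Add2,r3:Mul1
  c8: stall  regs: r0:Add1,r1:8,r2:Add2,r3:Mul1
  c9: CDB Mul1=324; stall  regs: r0:Add1,r1:8,r2:Add2,r3:324
  c10: stall  regs: r0:Add1,r1:8,r2:Add2,r3:324
  c11: CDB Add2=-315; issue SUB r0<-Add2  regs: r0:Add2,r1:8,r2:-315,r3:324
  c12: CDB Add3=648; issue MUL r1<-Mul1  regs: r0:Add2,r1:Mul1,r2:-315,r3:324
  c13: CDB Add1=-323  regs: r0:Add2,r1:Mul1,r2:-315,r3:324
  c14: -  regs: r0:Add2,r1:Mul1,r2:-315,r3:324
  c15: CDB Add2=-647  regs: r0:-647,r1:Mul1,r2:-315,r3:324
  c16: -  regs: r0:-647,r1:Mul1,r2:-315,r3:324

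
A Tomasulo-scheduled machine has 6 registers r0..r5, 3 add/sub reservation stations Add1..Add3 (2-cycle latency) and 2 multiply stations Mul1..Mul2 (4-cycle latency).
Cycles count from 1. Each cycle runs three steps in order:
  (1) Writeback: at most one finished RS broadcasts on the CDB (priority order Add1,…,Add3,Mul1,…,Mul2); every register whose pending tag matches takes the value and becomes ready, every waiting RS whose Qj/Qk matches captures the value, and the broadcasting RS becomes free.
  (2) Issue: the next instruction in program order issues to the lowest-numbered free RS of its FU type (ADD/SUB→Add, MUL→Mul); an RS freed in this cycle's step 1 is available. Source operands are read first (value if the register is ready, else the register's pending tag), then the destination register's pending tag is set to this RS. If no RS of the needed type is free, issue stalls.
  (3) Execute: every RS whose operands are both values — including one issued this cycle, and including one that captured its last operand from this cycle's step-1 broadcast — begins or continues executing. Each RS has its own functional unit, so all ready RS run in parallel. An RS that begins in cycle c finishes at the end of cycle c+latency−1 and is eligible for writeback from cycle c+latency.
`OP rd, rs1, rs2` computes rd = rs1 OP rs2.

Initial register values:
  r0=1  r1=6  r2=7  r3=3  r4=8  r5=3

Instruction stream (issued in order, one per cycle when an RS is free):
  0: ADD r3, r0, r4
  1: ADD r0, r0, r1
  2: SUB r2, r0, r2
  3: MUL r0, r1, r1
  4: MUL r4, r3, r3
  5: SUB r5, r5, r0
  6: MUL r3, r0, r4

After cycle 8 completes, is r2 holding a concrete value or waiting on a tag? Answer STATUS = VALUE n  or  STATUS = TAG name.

STATUS = VALUE 0

  c1: issue ADD r3<-Add1  regs: r0:1,r1:6,r2:7,r3:Add1,r4:8,r5:3
  c2: issue ADD r0<-Add2  regs: r0:Add2,r1:6,r2:7,r3:Add1,r4:8,r5:3
  c3: CDB Add1=9; issue SUB r2<-Add1  regs: r0:Add2,r1:6,r2:Add1,r3:9,r4:8,r5:3
  c4: CDB Add2=7; issue MUL r0<-Mul1  regs: r0:Mul1,r1:6,r2:Add1,r3:9,r4:8,r5:3
  c5: issue MUL r4<-Mul2  regs: r0:Mul1,r1:6,r2:Add1,r3:9,r4:Mul2,r5:3
  c6: CDB Add1=0; issue SUB r5<-Add1  regs: r0:Mul1,r1:6,r2:0,r3:9,r4:Mul2,r5:Add1
  c7: stall  regs: r0:Mul1,r1:6,r2:0,r3:9,r4:Mul2,r5:Add1
  c8: CDB Mul1=36; issue MUL r3<-Mul1  regs: r0:36,r1:6,r2:0,r3:Mul1,r4:Mul2,r5:Add1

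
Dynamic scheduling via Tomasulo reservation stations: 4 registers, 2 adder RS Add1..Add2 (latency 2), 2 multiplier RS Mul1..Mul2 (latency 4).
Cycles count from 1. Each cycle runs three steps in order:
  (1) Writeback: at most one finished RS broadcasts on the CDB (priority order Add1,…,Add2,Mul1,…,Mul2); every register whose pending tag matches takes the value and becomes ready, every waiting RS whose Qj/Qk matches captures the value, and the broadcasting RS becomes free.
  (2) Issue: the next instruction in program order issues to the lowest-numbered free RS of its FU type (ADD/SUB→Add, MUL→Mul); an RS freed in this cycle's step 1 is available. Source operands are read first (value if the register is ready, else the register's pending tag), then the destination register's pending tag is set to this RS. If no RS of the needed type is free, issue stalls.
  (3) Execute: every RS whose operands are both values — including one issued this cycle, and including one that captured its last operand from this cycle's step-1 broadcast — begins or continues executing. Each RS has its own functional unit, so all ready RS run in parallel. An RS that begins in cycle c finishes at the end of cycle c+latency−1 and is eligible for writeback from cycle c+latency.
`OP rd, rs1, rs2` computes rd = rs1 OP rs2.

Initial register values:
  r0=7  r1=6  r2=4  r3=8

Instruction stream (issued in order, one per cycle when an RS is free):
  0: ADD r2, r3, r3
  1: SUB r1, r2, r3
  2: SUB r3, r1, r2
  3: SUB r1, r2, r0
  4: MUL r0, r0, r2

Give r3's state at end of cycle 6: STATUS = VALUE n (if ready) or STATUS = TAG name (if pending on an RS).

STATUS = TAG Add1

  c1: issue ADD r2<-Add1  regs: r0:7,r1:6,r2:Add1,r3:8
  c2: issue SUB r1<-Add2  regs: r0:7,r1:Add2,r2:Add1,r3:8
  c3: CDB Add1=16; issue SUB r3<-Add1  regs: r0:7,r1:Add2,r2:16,r3:Add1
  c4: stall  regs: r0:7,r1:Add2,r2:16,r3:Add1
  c5: CDB Add2=8; issue SUB r1<-Add2  regs: r0:7,r1:Add2,r2:16,r3:Add1
  c6: issue MUL r0<-Mul1  regs: r0:Mul1,r1:Add2,r2:16,r3:Add1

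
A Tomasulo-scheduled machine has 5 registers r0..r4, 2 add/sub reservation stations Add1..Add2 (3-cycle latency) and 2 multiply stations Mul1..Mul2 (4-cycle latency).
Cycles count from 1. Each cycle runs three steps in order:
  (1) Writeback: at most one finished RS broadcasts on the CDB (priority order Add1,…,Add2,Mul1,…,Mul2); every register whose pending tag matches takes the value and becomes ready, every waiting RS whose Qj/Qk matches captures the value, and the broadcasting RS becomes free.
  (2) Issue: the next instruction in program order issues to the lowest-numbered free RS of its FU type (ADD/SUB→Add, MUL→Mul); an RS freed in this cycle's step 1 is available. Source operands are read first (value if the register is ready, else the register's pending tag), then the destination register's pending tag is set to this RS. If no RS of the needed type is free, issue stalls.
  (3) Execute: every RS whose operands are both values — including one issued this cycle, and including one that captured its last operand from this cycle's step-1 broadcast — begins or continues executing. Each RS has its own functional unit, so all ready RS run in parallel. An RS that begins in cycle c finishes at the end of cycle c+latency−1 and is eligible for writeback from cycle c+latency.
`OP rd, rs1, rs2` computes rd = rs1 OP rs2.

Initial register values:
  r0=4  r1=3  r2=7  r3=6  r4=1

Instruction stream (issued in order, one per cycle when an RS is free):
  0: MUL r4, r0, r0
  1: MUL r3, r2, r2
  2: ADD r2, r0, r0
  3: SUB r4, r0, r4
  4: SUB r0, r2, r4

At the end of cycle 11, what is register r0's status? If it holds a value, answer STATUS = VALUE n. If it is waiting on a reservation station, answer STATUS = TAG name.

STATUS = VALUE 20

cycle 1: issue MUL r4<-Mul1 // r0:4,r1:3,r2:7,r3:6,r4:Mul1
cycle 2: issue MUL r3<-Mul2 // r0:4,r1:3,r2:7,r3:Mul2,r4:Mul1
cycle 3: issue ADD r2<-Add1 // r0:4,r1:3,r2:Add1,r3:Mul2,r4:Mul1
cycle 4: issue SUB r4<-Add2 // r0:4,r1:3,r2:Add1,r3:Mul2,r4:Add2
cycle 5: CDB Mul1=16; stall // r0:4,r1:3,r2:Add1,r3:Mul2,r4:Add2
cycle 6: CDB Add1=8; issue SUB r0<-Add1 // r0:Add1,r1:3,r2:8,r3:Mul2,r4:Add2
cycle 7: CDB Mul2=49 // r0:Add1,r1:3,r2:8,r3:49,r4:Add2
cycle 8: CDB Add2=-12 // r0:Add1,r1:3,r2:8,r3:49,r4:-12
cycle 9: - // r0:Add1,r1:3,r2:8,r3:49,r4:-12
cycle 10: - // r0:Add1,r1:3,r2:8,r3:49,r4:-12
cycle 11: CDB Add1=20 // r0:20,r1:3,r2:8,r3:49,r4:-12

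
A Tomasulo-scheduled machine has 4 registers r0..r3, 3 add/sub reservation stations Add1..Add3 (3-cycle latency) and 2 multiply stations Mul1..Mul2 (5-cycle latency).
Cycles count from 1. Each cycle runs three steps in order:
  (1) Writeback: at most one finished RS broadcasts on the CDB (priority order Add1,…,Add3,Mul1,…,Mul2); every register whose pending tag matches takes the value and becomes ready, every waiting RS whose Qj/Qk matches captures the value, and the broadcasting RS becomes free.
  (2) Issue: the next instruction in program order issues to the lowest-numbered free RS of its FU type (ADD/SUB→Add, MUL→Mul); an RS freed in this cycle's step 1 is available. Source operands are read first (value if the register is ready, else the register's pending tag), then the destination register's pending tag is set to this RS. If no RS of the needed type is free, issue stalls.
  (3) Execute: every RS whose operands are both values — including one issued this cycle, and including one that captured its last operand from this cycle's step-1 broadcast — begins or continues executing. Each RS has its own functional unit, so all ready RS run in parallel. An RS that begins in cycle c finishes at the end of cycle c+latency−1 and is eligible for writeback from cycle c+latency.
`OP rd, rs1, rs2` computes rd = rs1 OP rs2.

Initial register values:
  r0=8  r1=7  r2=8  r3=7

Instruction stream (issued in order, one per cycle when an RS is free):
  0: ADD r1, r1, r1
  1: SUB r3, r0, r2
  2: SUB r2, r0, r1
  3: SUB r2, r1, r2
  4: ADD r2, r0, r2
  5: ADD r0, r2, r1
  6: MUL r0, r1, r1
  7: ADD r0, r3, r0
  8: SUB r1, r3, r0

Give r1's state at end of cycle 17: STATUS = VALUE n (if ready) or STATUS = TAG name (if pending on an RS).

STATUS = TAG Add2

cycle 1: issue ADD r1<-Add1 // r0:8,r1:Add1,r2:8,r3:7
cycle 2: issue SUB r3<-Add2 // r0:8,r1:Add1,r2:8,r3:Add2
cycle 3: issue SUB r2<-Add3 // r0:8,r1:Add1,r2:Add3,r3:Add2
cycle 4: CDB Add1=14; issue SUB r2<-Add1 // r0:8,r1:14,r2:Add1,r3:Add2
cycle 5: CDB Add2=0; issue ADD r2<-Add2 // r0:8,r1:14,r2:Add2,r3:0
cycle 6: stall // r0:8,r1:14,r2:Add2,r3:0
cycle 7: CDB Add3=-6; issue ADD r0<-Add3 // r0:Add3,r1:14,r2:Add2,r3:0
cycle 8: issue MUL r0<-Mul1 // r0:Mul1,r1:14,r2:Add2,r3:0
cycle 9: stall // r0:Mul1,r1:14,r2:Add2,r3:0
cycle 10: CDB Add1=20; issue ADD r0<-Add1 // r0:Add1,r1:14,r2:Add2,r3:0
cycle 11: stall // r0:Add1,r1:14,r2:Add2,r3:0
cycle 12: stall // r0:Add1,r1:14,r2:Add2,r3:0
cycle 13: CDB Add2=28; issue SUB r1<-Add2 // r0:Add1,r1:Add2,r2:28,r3:0
cycle 14: CDB Mul1=196 // r0:Add1,r1:Add2,r2:28,r3:0
cycle 15: - // r0:Add1,r1:Add2,r2:28,r3:0
cycle 16: CDB Add3=42 // r0:Add1,r1:Add2,r2:28,r3:0
cycle 17: CDB Add1=196 // r0:196,r1:Add2,r2:28,r3:0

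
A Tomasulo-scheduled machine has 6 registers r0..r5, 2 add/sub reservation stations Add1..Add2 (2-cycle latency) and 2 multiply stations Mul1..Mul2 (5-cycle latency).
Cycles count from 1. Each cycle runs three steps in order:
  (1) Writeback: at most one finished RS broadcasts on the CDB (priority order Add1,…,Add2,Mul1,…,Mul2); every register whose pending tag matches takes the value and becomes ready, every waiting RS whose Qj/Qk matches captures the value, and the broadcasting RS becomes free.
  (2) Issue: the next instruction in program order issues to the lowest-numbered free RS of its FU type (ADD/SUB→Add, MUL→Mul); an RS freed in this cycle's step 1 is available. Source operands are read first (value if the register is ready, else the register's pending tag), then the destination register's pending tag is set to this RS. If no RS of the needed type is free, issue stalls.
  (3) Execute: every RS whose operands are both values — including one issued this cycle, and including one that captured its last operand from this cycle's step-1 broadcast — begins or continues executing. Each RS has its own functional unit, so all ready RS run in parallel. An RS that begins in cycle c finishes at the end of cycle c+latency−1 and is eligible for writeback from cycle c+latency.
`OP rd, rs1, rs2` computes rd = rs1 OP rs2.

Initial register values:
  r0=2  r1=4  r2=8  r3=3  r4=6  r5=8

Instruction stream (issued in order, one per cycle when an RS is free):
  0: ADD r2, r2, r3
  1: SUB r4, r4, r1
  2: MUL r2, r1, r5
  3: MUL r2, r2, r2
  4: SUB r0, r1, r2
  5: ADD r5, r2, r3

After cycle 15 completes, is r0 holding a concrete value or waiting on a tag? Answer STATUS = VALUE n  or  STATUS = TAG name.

  c1: issue ADD r2<-Add1  regs: r0:2,r1:4,r2:Add1,r3:3,r4:6,r5:8
  c2: issue SUB r4<-Add2  regs: r0:2,r1:4,r2:Add1,r3:3,r4:Add2,r5:8
  c3: CDB Add1=11; issue MUL r2<-Mul1  regs: r0:2,r1:4,r2:Mul1,r3:3,r4:Add2,r5:8
  c4: CDB Add2=2; issue MUL r2<-Mul2  regs: r0:2,r1:4,r2:Mul2,r3:3,r4:2,r5:8
  c5: issue SUB r0<-Add1  regs: r0:Add1,r1:4,r2:Mul2,r3:3,r4:2,r5:8
  c6: issue ADD r5<-Add2  regs: r0:Add1,r1:4,r2:Mul2,r3:3,r4:2,r5:Add2
  c7: -  regs: r0:Add1,r1:4,r2:Mul2,r3:3,r4:2,r5:Add2
  c8: CDB Mul1=32  regs: r0:Add1,r1:4,r2:Mul2,r3:3,r4:2,r5:Add2
  c9: -  regs: r0:Add1,r1:4,r2:Mul2,r3:3,r4:2,r5:Add2
  c10: -  regs: r0:Add1,r1:4,r2:Mul2,r3:3,r4:2,r5:Add2
  c11: -  regs: r0:Add1,r1:4,r2:Mul2,r3:3,r4:2,r5:Add2
  c12: -  regs: r0:Add1,r1:4,r2:Mul2,r3:3,r4:2,r5:Add2
  c13: CDB Mul2=1024  regs: r0:Add1,r1:4,r2:1024,r3:3,r4:2,r5:Add2
  c14: -  regs: r0:Add1,r1:4,r2:1024,r3:3,r4:2,r5:Add2
  c15: CDB Add1=-1020  regs: r0:-1020,r1:4,r2:1024,r3:3,r4:2,r5:Add2

STATUS = VALUE -1020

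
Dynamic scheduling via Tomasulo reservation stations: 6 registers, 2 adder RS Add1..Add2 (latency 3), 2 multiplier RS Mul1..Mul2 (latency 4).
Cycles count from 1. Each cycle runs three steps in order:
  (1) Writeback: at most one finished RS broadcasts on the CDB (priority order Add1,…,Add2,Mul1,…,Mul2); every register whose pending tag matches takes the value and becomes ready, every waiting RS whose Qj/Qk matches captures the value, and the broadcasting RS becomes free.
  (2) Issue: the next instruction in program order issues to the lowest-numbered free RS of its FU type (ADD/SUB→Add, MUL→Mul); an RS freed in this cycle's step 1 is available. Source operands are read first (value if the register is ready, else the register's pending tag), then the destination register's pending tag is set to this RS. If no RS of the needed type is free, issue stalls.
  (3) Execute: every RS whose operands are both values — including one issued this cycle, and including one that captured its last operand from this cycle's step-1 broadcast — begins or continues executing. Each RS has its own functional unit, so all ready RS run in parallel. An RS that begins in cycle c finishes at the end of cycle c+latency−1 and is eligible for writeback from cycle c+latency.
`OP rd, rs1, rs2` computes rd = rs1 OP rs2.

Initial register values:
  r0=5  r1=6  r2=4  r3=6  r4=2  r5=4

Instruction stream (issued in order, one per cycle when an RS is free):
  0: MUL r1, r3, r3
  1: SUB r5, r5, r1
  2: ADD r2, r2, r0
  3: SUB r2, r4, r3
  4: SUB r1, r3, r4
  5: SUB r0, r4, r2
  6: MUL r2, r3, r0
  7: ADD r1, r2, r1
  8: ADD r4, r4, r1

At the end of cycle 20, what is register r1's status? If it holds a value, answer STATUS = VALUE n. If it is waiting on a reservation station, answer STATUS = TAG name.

STATUS = VALUE 40

cycle 1: issue MUL r1<-Mul1 // r0:5,r1:Mul1,r2:4,r3:6,r4:2,r5:4
cycle 2: issue SUB r5<-Add1 // r0:5,r1:Mul1,r2:4,r3:6,r4:2,r5:Add1
cycle 3: issue ADD r2<-Add2 // r0:5,r1:Mul1,r2:Add2,r3:6,r4:2,r5:Add1
cycle 4: stall // r0:5,r1:Mul1,r2:Add2,r3:6,r4:2,r5:Add1
cycle 5: CDB Mul1=36; stall // r0:5,r1:36,r2:Add2,r3:6,r4:2,r5:Add1
cycle 6: CDB Add2=9; issue SUB r2<-Add2 // r0:5,r1:36,r2:Add2,r3:6,r4:2,r5:Add1
cycle 7: stall // r0:5,r1:36,r2:Add2,r3:6,r4:2,r5:Add1
cycle 8: CDB Add1=-32; issue SUB r1<-Add1 // r0:5,r1:Add1,r2:Add2,r3:6,r4:2,r5:-32
cycle 9: CDB Add2=-4; issue SUB r0<-Add2 // r0:Add2,r1:Add1,r2:-4,r3:6,r4:2,r5:-32
cycle 10: issue MUL r2<-Mul1 // r0:Add2,r1:Add1,r2:Mul1,r3:6,r4:2,r5:-32
cycle 11: CDB Add1=4; issue ADD r1<-Add1 // r0:Add2,r1:Add1,r2:Mul1,r3:6,r4:2,r5:-32
cycle 12: CDB Add2=6; issue ADD r4<-Add2 // r0:6,r1:Add1,r2:Mul1,r3:6,r4:Add2,r5:-32
cycle 13: - // r0:6,r1:Add1,r2:Mul1,r3:6,r4:Add2,r5:-32
cycle 14: - // r0:6,r1:Add1,r2:Mul1,r3:6,r4:Add2,r5:-32
cycle 15: - // r0:6,r1:Add1,r2:Mul1,r3:6,r4:Add2,r5:-32
cycle 16: CDB Mul1=36 // r0:6,r1:Add1,r2:36,r3:6,r4:Add2,r5:-32
cycle 17: - // r0:6,r1:Add1,r2:36,r3:6,r4:Add2,r5:-32
cycle 18: - // r0:6,r1:Add1,r2:36,r3:6,r4:Add2,r5:-32
cycle 19: CDB Add1=40 // r0:6,r1:40,r2:36,r3:6,r4:Add2,r5:-32
cycle 20: - // r0:6,r1:40,r2:36,r3:6,r4:Add2,r5:-32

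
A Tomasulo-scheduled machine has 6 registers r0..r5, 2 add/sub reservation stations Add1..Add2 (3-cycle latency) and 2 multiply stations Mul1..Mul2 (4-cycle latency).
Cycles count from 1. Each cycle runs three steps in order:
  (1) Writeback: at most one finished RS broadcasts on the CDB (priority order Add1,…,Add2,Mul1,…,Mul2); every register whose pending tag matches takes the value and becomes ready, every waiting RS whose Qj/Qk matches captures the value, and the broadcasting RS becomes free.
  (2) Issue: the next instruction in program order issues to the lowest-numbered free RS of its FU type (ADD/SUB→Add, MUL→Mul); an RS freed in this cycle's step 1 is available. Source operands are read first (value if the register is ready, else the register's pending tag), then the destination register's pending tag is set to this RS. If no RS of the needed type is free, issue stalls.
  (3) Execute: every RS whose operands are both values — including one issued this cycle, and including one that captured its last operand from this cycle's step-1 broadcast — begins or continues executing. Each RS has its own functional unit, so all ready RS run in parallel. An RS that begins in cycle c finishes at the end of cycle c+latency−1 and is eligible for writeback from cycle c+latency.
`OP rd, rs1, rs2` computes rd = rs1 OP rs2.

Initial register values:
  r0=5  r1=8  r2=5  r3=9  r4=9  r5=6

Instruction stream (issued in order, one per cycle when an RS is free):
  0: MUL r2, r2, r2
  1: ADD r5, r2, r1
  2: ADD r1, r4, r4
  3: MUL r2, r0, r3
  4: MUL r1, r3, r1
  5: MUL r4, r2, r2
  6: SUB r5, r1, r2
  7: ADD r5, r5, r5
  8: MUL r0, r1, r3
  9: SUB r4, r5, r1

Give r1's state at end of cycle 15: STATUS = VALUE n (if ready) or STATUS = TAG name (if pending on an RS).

STATUS = VALUE 162

cycle 1: issue MUL r2<-Mul1 // r0:5,r1:8,r2:Mul1,r3:9,r4:9,r5:6
cycle 2: issue ADD r5<-Add1 // r0:5,r1:8,r2:Mul1,r3:9,r4:9,r5:Add1
cycle 3: issue ADD r1<-Add2 // r0:5,r1:Add2,r2:Mul1,r3:9,r4:9,r5:Add1
cycle 4: issue MUL r2<-Mul2 // r0:5,r1:Add2,r2:Mul2,r3:9,r4:9,r5:Add1
cycle 5: CDB Mul1=25; issue MUL r1<-Mul1 // r0:5,r1:Mul1,r2:Mul2,r3:9,r4:9,r5:Add1
cycle 6: CDB Add2=18; stall // r0:5,r1:Mul1,r2:Mul2,r3:9,r4:9,r5:Add1
cycle 7: stall // r0:5,r1:Mul1,r2:Mul2,r3:9,r4:9,r5:Add1
cycle 8: CDB Add1=33; stall // r0:5,r1:Mul1,r2:Mul2,r3:9,r4:9,r5:33
cycle 9: CDB Mul2=45; issue MUL r4<-Mul2 // r0:5,r1:Mul1,r2:45,r3:9,r4:Mul2,r5:33
cycle 10: CDB Mul1=162; issue SUB r5<-Add1 // r0:5,r1:162,r2:45,r3:9,r4:Mul2,r5:Add1
cycle 11: issue ADD r5<-Add2 // r0:5,r1:162,r2:45,r3:9,r4:Mul2,r5:Add2
cycle 12: issue MUL r0<-Mul1 // r0:Mul1,r1:162,r2:45,r3:9,r4:Mul2,r5:Add2
cycle 13: CDB Add1=117; issue SUB r4<-Add1 // r0:Mul1,r1:162,r2:45,r3:9,r4:Add1,r5:Add2
cycle 14: CDB Mul2=2025 // r0:Mul1,r1:162,r2:45,r3:9,r4:Add1,r5:Add2
cycle 15: - // r0:Mul1,r1:162,r2:45,r3:9,r4:Add1,r5:Add2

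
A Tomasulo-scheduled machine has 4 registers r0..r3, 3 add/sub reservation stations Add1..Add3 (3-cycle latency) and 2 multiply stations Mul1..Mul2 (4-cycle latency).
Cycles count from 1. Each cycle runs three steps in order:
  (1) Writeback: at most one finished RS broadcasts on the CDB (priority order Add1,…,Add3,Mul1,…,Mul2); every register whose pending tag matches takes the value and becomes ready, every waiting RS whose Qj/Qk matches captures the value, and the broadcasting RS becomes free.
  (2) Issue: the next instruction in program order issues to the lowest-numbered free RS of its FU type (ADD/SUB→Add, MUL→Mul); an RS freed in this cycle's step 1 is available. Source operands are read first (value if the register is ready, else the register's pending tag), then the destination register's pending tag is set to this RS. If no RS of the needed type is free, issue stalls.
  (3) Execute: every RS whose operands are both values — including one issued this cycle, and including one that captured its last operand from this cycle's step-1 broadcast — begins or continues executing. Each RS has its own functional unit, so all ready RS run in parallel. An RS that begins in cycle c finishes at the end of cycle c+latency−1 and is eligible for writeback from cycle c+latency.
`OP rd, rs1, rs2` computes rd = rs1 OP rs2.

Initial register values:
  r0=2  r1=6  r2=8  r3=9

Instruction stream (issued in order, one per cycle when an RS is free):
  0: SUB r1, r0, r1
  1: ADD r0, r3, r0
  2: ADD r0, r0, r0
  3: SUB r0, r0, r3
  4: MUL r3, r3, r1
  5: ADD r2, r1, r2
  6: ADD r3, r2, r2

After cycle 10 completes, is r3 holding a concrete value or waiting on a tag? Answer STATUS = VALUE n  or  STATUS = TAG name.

  c1: issue SUB r1<-Add1  regs: r0:2,r1:Add1,r2:8,r3:9
  c2: issue ADD r0<-Add2  regs: r0:Add2,r1:Add1,r2:8,r3:9
  c3: issue ADD r0<-Add3  regs: r0:Add3,r1:Add1,r2:8,r3:9
  c4: CDB Add1=-4; issue SUB r0<-Add1  regs: r0:Add1,r1:-4,r2:8,r3:9
  c5: CDB Add2=11; issue MUL r3<-Mul1  regs: r0:Add1,r1:-4,r2:8,r3:Mul1
  c6: issue ADD r2<-Add2  regs: r0:Add1,r1:-4,r2:Add2,r3:Mul1
  c7: stall  regs: r0:Add1,r1:-4,r2:Add2,r3:Mul1
  c8: CDB Add3=22; issue ADD r3<-Add3  regs: r0:Add1,r1:-4,r2:Add2,r3:Add3
  c9: CDB Add2=4  regs: r0:Add1,r1:-4,r2:4,r3:Add3
  c10: CDB Mul1=-36  regs: r0:Add1,r1:-4,r2:4,r3:Add3

STATUS = TAG Add3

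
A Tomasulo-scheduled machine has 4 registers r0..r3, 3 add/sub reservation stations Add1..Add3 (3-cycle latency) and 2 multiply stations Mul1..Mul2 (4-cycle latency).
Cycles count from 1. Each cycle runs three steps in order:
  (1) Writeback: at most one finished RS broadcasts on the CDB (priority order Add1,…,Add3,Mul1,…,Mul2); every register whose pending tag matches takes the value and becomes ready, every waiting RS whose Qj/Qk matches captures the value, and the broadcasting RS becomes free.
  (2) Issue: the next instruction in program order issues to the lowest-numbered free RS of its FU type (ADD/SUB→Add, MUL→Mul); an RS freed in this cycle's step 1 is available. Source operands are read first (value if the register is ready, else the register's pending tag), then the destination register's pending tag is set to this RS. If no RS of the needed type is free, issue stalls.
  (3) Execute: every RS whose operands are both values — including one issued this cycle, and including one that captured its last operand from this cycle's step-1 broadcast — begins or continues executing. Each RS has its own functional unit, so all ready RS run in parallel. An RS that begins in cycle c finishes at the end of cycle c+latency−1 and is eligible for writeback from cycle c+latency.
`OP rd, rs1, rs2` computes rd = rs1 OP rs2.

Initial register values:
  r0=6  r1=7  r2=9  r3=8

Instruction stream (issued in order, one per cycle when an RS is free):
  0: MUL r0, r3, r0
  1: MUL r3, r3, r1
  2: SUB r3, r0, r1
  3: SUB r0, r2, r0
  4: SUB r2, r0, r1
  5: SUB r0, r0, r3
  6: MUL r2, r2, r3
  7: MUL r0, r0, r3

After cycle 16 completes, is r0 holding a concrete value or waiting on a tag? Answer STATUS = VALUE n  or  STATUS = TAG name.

c1: issue MUL r0<-Mul1 | r0:Mul1,r1:7,r2:9,r3:8
c2: issue MUL r3<-Mul2 | r0:Mul1,r1:7,r2:9,r3:Mul2
c3: issue SUB r3<-Add1 | r0:Mul1,r1:7,r2:9,r3:Add1
c4: issue SUB r0<-Add2 | r0:Add2,r1:7,r2:9,r3:Add1
c5: CDB Mul1=48; issue SUB r2<-Add3 | r0:Add2,r1:7,r2:Add3,r3:Add1
c6: CDB Mul2=56; stall | r0:Add2,r1:7,r2:Add3,r3:Add1
c7: stall | r0:Add2,r1:7,r2:Add3,r3:Add1
c8: CDB Add1=41; issue SUB r0<-Add1 | r0:Add1,r1:7,r2:Add3,r3:41
c9: CDB Add2=-39; issue MUL r2<-Mul1 | r0:Add1,r1:7,r2:Mul1,r3:41
c10: issue MUL r0<-Mul2 | r0:Mul2,r1:7,r2:Mul1,r3:41
c11: - | r0:Mul2,r1:7,r2:Mul1,r3:41
c12: CDB Add1=-80 | r0:Mul2,r1:7,r2:Mul1,r3:41
c13: CDB Add3=-46 | r0:Mul2,r1:7,r2:Mul1,r3:41
c14: - | r0:Mul2,r1:7,r2:Mul1,r3:41
c15: - | r0:Mul2,r1:7,r2:Mul1,r3:41
c16: CDB Mul2=-3280 | r0:-3280,r1:7,r2:Mul1,r3:41

STATUS = VALUE -3280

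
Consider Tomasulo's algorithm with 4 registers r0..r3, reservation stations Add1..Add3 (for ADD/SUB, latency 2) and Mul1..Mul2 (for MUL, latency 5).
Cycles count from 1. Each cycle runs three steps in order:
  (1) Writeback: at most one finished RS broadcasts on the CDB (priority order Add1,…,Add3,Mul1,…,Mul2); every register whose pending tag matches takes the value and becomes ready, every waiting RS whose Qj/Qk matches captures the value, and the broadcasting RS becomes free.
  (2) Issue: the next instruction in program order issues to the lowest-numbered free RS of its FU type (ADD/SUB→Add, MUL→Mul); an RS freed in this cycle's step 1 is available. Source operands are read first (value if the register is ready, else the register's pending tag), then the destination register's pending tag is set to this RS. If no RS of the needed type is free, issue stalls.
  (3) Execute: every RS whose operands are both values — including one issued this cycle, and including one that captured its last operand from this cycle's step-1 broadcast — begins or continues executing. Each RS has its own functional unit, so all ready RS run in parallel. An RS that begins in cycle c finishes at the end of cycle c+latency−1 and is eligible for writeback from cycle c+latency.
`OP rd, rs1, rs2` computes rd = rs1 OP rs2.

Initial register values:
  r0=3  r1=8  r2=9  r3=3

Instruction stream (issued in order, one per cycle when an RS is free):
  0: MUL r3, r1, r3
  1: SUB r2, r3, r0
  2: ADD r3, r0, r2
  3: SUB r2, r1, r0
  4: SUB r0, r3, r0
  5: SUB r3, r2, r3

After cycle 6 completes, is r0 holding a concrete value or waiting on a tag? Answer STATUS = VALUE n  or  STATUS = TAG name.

c1: issue MUL r3<-Mul1 | r0:3,r1:8,r2:9,r3:Mul1
c2: issue SUB r2<-Add1 | r0:3,r1:8,r2:Add1,r3:Mul1
c3: issue ADD r3<-Add2 | r0:3,r1:8,r2:Add1,r3:Add2
c4: issue SUB r2<-Add3 | r0:3,r1:8,r2:Add3,r3:Add2
c5: stall | r0:3,r1:8,r2:Add3,r3:Add2
c6: CDB Add3=5; issue SUB r0<-Add3 | r0:Add3,r1:8,r2:5,r3:Add2

STATUS = TAG Add3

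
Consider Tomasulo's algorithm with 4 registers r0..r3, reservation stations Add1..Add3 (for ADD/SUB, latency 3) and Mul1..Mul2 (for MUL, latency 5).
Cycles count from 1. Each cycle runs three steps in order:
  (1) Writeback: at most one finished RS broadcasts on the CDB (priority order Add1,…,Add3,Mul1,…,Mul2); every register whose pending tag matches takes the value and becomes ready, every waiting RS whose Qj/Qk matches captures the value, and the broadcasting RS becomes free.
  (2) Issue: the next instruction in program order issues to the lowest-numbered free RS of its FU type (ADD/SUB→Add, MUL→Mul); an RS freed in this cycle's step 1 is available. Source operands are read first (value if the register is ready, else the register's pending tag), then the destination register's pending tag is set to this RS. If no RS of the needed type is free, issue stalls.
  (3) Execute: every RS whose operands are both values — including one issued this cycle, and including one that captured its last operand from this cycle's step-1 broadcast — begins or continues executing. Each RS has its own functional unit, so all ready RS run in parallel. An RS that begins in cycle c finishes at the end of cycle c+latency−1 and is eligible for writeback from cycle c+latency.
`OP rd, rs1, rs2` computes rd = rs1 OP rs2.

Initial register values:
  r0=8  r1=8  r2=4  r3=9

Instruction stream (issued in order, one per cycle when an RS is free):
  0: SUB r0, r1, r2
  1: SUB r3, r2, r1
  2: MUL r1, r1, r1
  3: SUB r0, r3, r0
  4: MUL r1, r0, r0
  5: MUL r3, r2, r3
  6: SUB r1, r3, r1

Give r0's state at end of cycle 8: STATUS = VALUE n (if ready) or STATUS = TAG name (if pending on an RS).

STATUS = VALUE -8

c1: issue SUB r0<-Add1 | r0:Add1,r1:8,r2:4,r3:9
c2: issue SUB r3<-Add2 | r0:Add1,r1:8,r2:4,r3:Add2
c3: issue MUL r1<-Mul1 | r0:Add1,r1:Mul1,r2:4,r3:Add2
c4: CDB Add1=4; issue SUB r0<-Add1 | r0:Add1,r1:Mul1,r2:4,r3:Add2
c5: CDB Add2=-4; issue MUL r1<-Mul2 | r0:Add1,r1:Mul2,r2:4,r3:-4
c6: stall | r0:Add1,r1:Mul2,r2:4,r3:-4
c7: stall | r0:Add1,r1:Mul2,r2:4,r3:-4
c8: CDB Add1=-8; stall | r0:-8,r1:Mul2,r2:4,r3:-4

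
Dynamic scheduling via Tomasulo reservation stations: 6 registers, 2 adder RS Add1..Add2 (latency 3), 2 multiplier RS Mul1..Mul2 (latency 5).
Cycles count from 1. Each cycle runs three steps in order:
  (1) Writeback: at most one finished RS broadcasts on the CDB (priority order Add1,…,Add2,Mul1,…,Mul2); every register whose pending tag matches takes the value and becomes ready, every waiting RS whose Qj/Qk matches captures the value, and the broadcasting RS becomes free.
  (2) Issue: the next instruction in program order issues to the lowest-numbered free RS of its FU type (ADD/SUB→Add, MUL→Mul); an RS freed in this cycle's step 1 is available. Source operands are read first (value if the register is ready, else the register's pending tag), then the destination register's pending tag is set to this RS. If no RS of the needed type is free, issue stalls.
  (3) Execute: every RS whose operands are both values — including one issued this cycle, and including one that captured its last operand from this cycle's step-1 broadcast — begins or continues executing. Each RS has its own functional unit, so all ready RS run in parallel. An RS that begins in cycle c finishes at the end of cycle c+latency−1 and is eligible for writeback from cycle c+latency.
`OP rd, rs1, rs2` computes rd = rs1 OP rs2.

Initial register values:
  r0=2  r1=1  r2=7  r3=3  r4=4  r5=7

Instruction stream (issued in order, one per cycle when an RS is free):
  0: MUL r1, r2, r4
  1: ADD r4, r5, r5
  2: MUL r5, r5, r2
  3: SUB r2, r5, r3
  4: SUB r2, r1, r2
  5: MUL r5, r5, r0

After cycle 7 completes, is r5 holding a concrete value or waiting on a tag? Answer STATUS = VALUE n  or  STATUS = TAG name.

c1: issue MUL r1<-Mul1 | r0:2,r1:Mul1,r2:7,r3:3,r4:4,r5:7
c2: issue ADD r4<-Add1 | r0:2,r1:Mul1,r2:7,r3:3,r4:Add1,r5:7
c3: issue MUL r5<-Mul2 | r0:2,r1:Mul1,r2:7,r3:3,r4:Add1,r5:Mul2
c4: issue SUB r2<-Add2 | r0:2,r1:Mul1,r2:Add2,r3:3,r4:Add1,r5:Mul2
c5: CDB Add1=14; issue SUB r2<-Add1 | r0:2,r1:Mul1,r2:Add1,r3:3,r4:14,r5:Mul2
c6: CDB Mul1=28; issue MUL r5<-Mul1 | r0:2,r1:28,r2:Add1,r3:3,r4:14,r5:Mul1
c7: - | r0:2,r1:28,r2:Add1,r3:3,r4:14,r5:Mul1

STATUS = TAG Mul1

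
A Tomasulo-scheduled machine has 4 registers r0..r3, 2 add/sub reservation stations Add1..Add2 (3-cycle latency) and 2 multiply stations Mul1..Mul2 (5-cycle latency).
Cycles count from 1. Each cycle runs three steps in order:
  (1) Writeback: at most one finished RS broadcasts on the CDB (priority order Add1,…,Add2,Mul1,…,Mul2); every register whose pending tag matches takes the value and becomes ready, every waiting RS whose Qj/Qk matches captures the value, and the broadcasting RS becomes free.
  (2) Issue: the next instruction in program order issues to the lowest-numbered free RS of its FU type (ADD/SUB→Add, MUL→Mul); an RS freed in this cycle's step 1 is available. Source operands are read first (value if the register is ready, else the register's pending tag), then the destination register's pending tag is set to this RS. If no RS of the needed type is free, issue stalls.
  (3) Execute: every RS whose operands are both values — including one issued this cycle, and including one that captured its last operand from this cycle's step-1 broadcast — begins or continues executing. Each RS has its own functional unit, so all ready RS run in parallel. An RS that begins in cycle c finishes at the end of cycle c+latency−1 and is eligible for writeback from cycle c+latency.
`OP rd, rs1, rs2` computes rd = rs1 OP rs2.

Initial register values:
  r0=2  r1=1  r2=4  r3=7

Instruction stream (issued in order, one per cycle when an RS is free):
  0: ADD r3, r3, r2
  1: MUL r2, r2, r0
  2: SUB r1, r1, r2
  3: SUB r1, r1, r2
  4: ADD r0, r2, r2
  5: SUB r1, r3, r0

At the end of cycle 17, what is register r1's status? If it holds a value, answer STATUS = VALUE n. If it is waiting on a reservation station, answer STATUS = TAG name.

  c1: issue ADD r3<-Add1  regs: r0:2,r1:1,r2:4,r3:Add1
  c2: issue MUL r2<-Mul1  regs: r0:2,r1:1,r2:Mul1,r3:Add1
  c3: issue SUB r1<-Add2  regs: r0:2,r1:Add2,r2:Mul1,r3:Add1
  c4: CDB Add1=11; issue SUB r1<-Add1  regs: r0:2,r1:Add1,r2:Mul1,r3:11
  c5: stall  regs: r0:2,r1:Add1,r2:Mul1,r3:11
  c6: stall  regs: r0:2,r1:Add1,r2:Mul1,r3:11
  c7: CDB Mul1=8; stall  regs: r0:2,r1:Add1,r2:8,r3:11
  c8: stall  regs: r0:2,r1:Add1,r2:8,r3:11
  c9: stall  regs: r0:2,r1:Add1,r2:8,r3:11
  c10: CDB Add2=-7; issue ADD r0<-Add2  regs: r0:Add2,r1:Add1,r2:8,r3:11
  c11: stall  regs: r0:Add2,r1:Add1,r2:8,r3:11
  c12: stall  regs: r0:Add2,r1:Add1,r2:8,r3:11
  c13: CDB Add1=-15; issue SUB r1<-Add1  regs: r0:Add2,r1:Add1,r2:8,r3:11
  c14: CDB Add2=16  regs: r0:16,r1:Add1,r2:8,r3:11
  c15: -  regs: r0:16,r1:Add1,r2:8,r3:11
  c16: -  regs: r0:16,r1:Add1,r2:8,r3:11
  c17: CDB Add1=-5  regs: r0:16,r1:-5,r2:8,r3:11

STATUS = VALUE -5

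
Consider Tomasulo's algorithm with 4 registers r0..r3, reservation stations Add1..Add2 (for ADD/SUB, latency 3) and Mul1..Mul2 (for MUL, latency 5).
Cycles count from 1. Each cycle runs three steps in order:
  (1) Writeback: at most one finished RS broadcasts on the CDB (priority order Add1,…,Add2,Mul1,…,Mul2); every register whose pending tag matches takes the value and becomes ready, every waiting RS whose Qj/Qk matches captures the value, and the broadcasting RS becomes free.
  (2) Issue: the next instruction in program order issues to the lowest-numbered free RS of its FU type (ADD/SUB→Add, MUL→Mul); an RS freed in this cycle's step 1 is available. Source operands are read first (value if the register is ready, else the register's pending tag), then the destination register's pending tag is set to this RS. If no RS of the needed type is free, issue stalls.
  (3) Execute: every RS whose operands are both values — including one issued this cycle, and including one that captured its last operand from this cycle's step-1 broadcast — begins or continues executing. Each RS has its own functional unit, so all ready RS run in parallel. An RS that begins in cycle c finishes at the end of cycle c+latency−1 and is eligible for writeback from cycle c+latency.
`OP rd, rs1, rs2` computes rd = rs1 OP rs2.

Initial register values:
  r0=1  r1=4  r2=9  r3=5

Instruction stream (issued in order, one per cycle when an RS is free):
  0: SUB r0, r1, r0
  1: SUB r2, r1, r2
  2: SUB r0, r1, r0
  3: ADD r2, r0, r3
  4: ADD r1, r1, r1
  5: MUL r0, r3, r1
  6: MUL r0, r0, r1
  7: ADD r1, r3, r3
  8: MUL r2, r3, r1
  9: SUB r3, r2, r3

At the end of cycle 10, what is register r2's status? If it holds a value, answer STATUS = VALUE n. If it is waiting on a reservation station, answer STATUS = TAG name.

c1: issue SUB r0<-Add1 | r0:Add1,r1:4,r2:9,r3:5
c2: issue SUB r2<-Add2 | r0:Add1,r1:4,r2:Add2,r3:5
c3: stall | r0:Add1,r1:4,r2:Add2,r3:5
c4: CDB Add1=3; issue SUB r0<-Add1 | r0:Add1,r1:4,r2:Add2,r3:5
c5: CDB Add2=-5; issue ADD r2<-Add2 | r0:Add1,r1:4,r2:Add2,r3:5
c6: stall | r0:Add1,r1:4,r2:Add2,r3:5
c7: CDB Add1=1; issue ADD r1<-Add1 | r0:1,r1:Add1,r2:Add2,r3:5
c8: issue MUL r0<-Mul1 | r0:Mul1,r1:Add1,r2:Add2,r3:5
c9: issue MUL r0<-Mul2 | r0:Mul2,r1:Add1,r2:Add2,r3:5
c10: CDB Add1=8; issue ADD r1<-Add1 | r0:Mul2,r1:Add1,r2:Add2,r3:5

STATUS = TAG Add2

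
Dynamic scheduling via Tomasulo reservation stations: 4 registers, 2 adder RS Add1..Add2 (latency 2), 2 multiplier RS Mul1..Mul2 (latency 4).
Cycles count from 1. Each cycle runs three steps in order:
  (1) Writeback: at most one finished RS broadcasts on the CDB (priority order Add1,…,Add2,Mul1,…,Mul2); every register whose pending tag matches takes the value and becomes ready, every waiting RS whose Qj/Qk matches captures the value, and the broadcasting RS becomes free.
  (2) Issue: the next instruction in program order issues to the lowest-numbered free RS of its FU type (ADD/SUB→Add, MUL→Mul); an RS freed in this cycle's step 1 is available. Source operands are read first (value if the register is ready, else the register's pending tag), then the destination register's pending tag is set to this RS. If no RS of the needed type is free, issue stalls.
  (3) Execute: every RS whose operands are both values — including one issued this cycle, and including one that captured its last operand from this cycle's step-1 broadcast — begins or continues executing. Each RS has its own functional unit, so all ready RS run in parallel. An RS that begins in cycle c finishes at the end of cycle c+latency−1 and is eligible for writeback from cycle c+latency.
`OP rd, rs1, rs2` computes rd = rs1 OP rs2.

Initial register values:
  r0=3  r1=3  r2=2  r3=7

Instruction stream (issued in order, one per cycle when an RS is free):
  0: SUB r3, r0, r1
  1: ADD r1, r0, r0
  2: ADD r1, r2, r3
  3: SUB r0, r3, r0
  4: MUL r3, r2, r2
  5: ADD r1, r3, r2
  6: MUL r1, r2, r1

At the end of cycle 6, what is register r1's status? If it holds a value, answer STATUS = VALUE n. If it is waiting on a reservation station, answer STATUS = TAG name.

STATUS = TAG Add1

  c1: issue SUB r3<-Add1  regs: r0:3,r1:3,r2:2,r3:Add1
  c2: issue ADD r1<-Add2  regs: r0:3,r1:Add2,r2:2,r3:Add1
  c3: CDB Add1=0; issue ADD r1<-Add1  regs: r0:3,r1:Add1,r2:2,r3:0
  c4: CDB Add2=6; issue SUB r0<-Add2  regs: r0:Add2,r1:Add1,r2:2,r3:0
  c5: CDB Add1=2; issue MUL r3<-Mul1  regs: r0:Add2,r1:2,r2:2,r3:Mul1
  c6: CDB Add2=-3; issue ADD r1<-Add1  regs: r0:-3,r1:Add1,r2:2,r3:Mul1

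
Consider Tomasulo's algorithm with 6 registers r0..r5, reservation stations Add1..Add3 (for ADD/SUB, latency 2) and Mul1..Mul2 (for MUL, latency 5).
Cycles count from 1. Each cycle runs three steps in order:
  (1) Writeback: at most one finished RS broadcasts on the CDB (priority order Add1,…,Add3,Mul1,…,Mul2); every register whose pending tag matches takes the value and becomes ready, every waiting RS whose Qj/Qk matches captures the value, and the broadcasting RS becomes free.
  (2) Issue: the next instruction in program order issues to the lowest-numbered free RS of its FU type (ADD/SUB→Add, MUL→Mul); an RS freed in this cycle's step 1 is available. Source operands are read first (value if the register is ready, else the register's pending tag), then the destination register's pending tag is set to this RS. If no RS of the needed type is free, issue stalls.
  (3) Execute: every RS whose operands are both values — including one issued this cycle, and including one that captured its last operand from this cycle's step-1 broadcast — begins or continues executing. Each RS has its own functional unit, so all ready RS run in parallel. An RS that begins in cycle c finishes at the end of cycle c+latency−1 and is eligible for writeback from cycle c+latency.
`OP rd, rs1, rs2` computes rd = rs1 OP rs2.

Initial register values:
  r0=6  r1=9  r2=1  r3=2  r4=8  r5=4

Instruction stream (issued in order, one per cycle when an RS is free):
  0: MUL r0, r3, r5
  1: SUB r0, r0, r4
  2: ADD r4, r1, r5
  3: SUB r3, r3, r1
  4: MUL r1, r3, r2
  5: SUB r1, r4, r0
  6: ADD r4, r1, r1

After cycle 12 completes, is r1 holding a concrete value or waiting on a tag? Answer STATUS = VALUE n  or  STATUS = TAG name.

cycle 1: issue MUL r0<-Mul1 // r0:Mul1,r1:9,r2:1,r3:2,r4:8,r5:4
cycle 2: issue SUB r0<-Add1 // r0:Add1,r1:9,r2:1,r3:2,r4:8,r5:4
cycle 3: issue ADD r4<-Add2 // r0:Add1,r1:9,r2:1,r3:2,r4:Add2,r5:4
cycle 4: issue SUB r3<-Add3 // r0:Add1,r1:9,r2:1,r3:Add3,r4:Add2,r5:4
cycle 5: CDB Add2=13; issue MUL r1<-Mul2 // r0:Add1,r1:Mul2,r2:1,r3:Add3,r4:13,r5:4
cycle 6: CDB Add3=-7; issue SUB r1<-Add2 // r0:Add1,r1:Add2,r2:1,r3:-7,r4:13,r5:4
cycle 7: CDB Mul1=8; issue ADD r4<-Add3 // r0:Add1,r1:Add2,r2:1,r3:-7,r4:Add3,r5:4
cycle 8: - // r0:Add1,r1:Add2,r2:1,r3:-7,r4:Add3,r5:4
cycle 9: CDB Add1=0 // r0:0,r1:Add2,r2:1,r3:-7,r4:Add3,r5:4
cycle 10: - // r0:0,r1:Add2,r2:1,r3:-7,r4:Add3,r5:4
cycle 11: CDB Add2=13 // r0:0,r1:13,r2:1,r3:-7,r4:Add3,r5:4
cycle 12: CDB Mul2=-7 // r0:0,r1:13,r2:1,r3:-7,r4:Add3,r5:4

STATUS = VALUE 13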